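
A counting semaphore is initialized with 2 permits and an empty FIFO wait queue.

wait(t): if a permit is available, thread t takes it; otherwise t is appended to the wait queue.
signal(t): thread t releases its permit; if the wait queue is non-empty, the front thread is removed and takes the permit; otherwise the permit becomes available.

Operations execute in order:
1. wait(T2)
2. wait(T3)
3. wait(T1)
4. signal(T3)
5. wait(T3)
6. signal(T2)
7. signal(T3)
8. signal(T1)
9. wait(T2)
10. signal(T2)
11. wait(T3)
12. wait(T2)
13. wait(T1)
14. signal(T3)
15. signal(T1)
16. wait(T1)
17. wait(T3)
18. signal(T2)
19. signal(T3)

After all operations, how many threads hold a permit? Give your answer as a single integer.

Step 1: wait(T2) -> count=1 queue=[] holders={T2}
Step 2: wait(T3) -> count=0 queue=[] holders={T2,T3}
Step 3: wait(T1) -> count=0 queue=[T1] holders={T2,T3}
Step 4: signal(T3) -> count=0 queue=[] holders={T1,T2}
Step 5: wait(T3) -> count=0 queue=[T3] holders={T1,T2}
Step 6: signal(T2) -> count=0 queue=[] holders={T1,T3}
Step 7: signal(T3) -> count=1 queue=[] holders={T1}
Step 8: signal(T1) -> count=2 queue=[] holders={none}
Step 9: wait(T2) -> count=1 queue=[] holders={T2}
Step 10: signal(T2) -> count=2 queue=[] holders={none}
Step 11: wait(T3) -> count=1 queue=[] holders={T3}
Step 12: wait(T2) -> count=0 queue=[] holders={T2,T3}
Step 13: wait(T1) -> count=0 queue=[T1] holders={T2,T3}
Step 14: signal(T3) -> count=0 queue=[] holders={T1,T2}
Step 15: signal(T1) -> count=1 queue=[] holders={T2}
Step 16: wait(T1) -> count=0 queue=[] holders={T1,T2}
Step 17: wait(T3) -> count=0 queue=[T3] holders={T1,T2}
Step 18: signal(T2) -> count=0 queue=[] holders={T1,T3}
Step 19: signal(T3) -> count=1 queue=[] holders={T1}
Final holders: {T1} -> 1 thread(s)

Answer: 1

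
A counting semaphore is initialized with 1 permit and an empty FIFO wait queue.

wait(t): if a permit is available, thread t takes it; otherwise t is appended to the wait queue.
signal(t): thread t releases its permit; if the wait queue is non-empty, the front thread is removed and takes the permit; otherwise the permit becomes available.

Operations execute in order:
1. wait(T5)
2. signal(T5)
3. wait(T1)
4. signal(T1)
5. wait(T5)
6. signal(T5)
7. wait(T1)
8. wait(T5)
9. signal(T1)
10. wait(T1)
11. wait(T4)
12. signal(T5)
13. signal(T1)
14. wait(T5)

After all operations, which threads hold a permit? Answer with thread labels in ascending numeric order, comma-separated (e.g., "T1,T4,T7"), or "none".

Answer: T4

Derivation:
Step 1: wait(T5) -> count=0 queue=[] holders={T5}
Step 2: signal(T5) -> count=1 queue=[] holders={none}
Step 3: wait(T1) -> count=0 queue=[] holders={T1}
Step 4: signal(T1) -> count=1 queue=[] holders={none}
Step 5: wait(T5) -> count=0 queue=[] holders={T5}
Step 6: signal(T5) -> count=1 queue=[] holders={none}
Step 7: wait(T1) -> count=0 queue=[] holders={T1}
Step 8: wait(T5) -> count=0 queue=[T5] holders={T1}
Step 9: signal(T1) -> count=0 queue=[] holders={T5}
Step 10: wait(T1) -> count=0 queue=[T1] holders={T5}
Step 11: wait(T4) -> count=0 queue=[T1,T4] holders={T5}
Step 12: signal(T5) -> count=0 queue=[T4] holders={T1}
Step 13: signal(T1) -> count=0 queue=[] holders={T4}
Step 14: wait(T5) -> count=0 queue=[T5] holders={T4}
Final holders: T4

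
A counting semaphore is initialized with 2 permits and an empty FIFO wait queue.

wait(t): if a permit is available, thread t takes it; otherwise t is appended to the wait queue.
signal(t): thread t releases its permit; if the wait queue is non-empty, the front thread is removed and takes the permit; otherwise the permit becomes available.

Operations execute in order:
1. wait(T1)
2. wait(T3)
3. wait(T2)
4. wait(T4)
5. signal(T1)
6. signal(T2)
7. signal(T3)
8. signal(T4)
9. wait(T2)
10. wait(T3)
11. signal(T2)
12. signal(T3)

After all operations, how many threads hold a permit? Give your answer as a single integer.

Answer: 0

Derivation:
Step 1: wait(T1) -> count=1 queue=[] holders={T1}
Step 2: wait(T3) -> count=0 queue=[] holders={T1,T3}
Step 3: wait(T2) -> count=0 queue=[T2] holders={T1,T3}
Step 4: wait(T4) -> count=0 queue=[T2,T4] holders={T1,T3}
Step 5: signal(T1) -> count=0 queue=[T4] holders={T2,T3}
Step 6: signal(T2) -> count=0 queue=[] holders={T3,T4}
Step 7: signal(T3) -> count=1 queue=[] holders={T4}
Step 8: signal(T4) -> count=2 queue=[] holders={none}
Step 9: wait(T2) -> count=1 queue=[] holders={T2}
Step 10: wait(T3) -> count=0 queue=[] holders={T2,T3}
Step 11: signal(T2) -> count=1 queue=[] holders={T3}
Step 12: signal(T3) -> count=2 queue=[] holders={none}
Final holders: {none} -> 0 thread(s)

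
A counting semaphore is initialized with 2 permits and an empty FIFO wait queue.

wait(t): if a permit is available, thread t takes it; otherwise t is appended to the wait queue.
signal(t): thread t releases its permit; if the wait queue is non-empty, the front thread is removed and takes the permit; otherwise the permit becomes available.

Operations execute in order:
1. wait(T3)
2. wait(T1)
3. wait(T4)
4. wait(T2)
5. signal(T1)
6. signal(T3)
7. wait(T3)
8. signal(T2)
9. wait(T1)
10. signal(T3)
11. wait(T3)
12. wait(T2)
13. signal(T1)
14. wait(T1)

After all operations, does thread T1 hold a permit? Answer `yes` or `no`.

Step 1: wait(T3) -> count=1 queue=[] holders={T3}
Step 2: wait(T1) -> count=0 queue=[] holders={T1,T3}
Step 3: wait(T4) -> count=0 queue=[T4] holders={T1,T3}
Step 4: wait(T2) -> count=0 queue=[T4,T2] holders={T1,T3}
Step 5: signal(T1) -> count=0 queue=[T2] holders={T3,T4}
Step 6: signal(T3) -> count=0 queue=[] holders={T2,T4}
Step 7: wait(T3) -> count=0 queue=[T3] holders={T2,T4}
Step 8: signal(T2) -> count=0 queue=[] holders={T3,T4}
Step 9: wait(T1) -> count=0 queue=[T1] holders={T3,T4}
Step 10: signal(T3) -> count=0 queue=[] holders={T1,T4}
Step 11: wait(T3) -> count=0 queue=[T3] holders={T1,T4}
Step 12: wait(T2) -> count=0 queue=[T3,T2] holders={T1,T4}
Step 13: signal(T1) -> count=0 queue=[T2] holders={T3,T4}
Step 14: wait(T1) -> count=0 queue=[T2,T1] holders={T3,T4}
Final holders: {T3,T4} -> T1 not in holders

Answer: no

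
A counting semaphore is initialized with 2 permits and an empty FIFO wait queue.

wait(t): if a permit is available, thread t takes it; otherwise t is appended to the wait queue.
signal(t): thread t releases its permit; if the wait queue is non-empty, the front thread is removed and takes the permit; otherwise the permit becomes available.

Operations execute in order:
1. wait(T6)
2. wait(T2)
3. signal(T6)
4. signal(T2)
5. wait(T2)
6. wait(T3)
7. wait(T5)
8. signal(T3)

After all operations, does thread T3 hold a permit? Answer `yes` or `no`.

Step 1: wait(T6) -> count=1 queue=[] holders={T6}
Step 2: wait(T2) -> count=0 queue=[] holders={T2,T6}
Step 3: signal(T6) -> count=1 queue=[] holders={T2}
Step 4: signal(T2) -> count=2 queue=[] holders={none}
Step 5: wait(T2) -> count=1 queue=[] holders={T2}
Step 6: wait(T3) -> count=0 queue=[] holders={T2,T3}
Step 7: wait(T5) -> count=0 queue=[T5] holders={T2,T3}
Step 8: signal(T3) -> count=0 queue=[] holders={T2,T5}
Final holders: {T2,T5} -> T3 not in holders

Answer: no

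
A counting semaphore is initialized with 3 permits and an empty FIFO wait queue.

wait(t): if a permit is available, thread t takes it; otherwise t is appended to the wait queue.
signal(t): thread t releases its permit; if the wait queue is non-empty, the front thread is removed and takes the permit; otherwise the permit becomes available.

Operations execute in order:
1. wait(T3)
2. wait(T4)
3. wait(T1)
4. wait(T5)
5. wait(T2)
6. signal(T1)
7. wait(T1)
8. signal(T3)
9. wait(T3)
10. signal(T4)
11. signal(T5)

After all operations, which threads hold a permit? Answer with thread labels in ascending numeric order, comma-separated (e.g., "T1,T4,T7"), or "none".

Step 1: wait(T3) -> count=2 queue=[] holders={T3}
Step 2: wait(T4) -> count=1 queue=[] holders={T3,T4}
Step 3: wait(T1) -> count=0 queue=[] holders={T1,T3,T4}
Step 4: wait(T5) -> count=0 queue=[T5] holders={T1,T3,T4}
Step 5: wait(T2) -> count=0 queue=[T5,T2] holders={T1,T3,T4}
Step 6: signal(T1) -> count=0 queue=[T2] holders={T3,T4,T5}
Step 7: wait(T1) -> count=0 queue=[T2,T1] holders={T3,T4,T5}
Step 8: signal(T3) -> count=0 queue=[T1] holders={T2,T4,T5}
Step 9: wait(T3) -> count=0 queue=[T1,T3] holders={T2,T4,T5}
Step 10: signal(T4) -> count=0 queue=[T3] holders={T1,T2,T5}
Step 11: signal(T5) -> count=0 queue=[] holders={T1,T2,T3}
Final holders: T1,T2,T3

Answer: T1,T2,T3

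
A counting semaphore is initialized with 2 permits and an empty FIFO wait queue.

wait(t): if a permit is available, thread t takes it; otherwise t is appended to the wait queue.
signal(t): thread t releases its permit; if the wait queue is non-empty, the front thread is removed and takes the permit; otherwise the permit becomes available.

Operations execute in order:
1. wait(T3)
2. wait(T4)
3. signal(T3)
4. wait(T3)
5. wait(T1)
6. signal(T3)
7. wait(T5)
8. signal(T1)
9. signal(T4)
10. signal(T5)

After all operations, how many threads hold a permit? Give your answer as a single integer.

Step 1: wait(T3) -> count=1 queue=[] holders={T3}
Step 2: wait(T4) -> count=0 queue=[] holders={T3,T4}
Step 3: signal(T3) -> count=1 queue=[] holders={T4}
Step 4: wait(T3) -> count=0 queue=[] holders={T3,T4}
Step 5: wait(T1) -> count=0 queue=[T1] holders={T3,T4}
Step 6: signal(T3) -> count=0 queue=[] holders={T1,T4}
Step 7: wait(T5) -> count=0 queue=[T5] holders={T1,T4}
Step 8: signal(T1) -> count=0 queue=[] holders={T4,T5}
Step 9: signal(T4) -> count=1 queue=[] holders={T5}
Step 10: signal(T5) -> count=2 queue=[] holders={none}
Final holders: {none} -> 0 thread(s)

Answer: 0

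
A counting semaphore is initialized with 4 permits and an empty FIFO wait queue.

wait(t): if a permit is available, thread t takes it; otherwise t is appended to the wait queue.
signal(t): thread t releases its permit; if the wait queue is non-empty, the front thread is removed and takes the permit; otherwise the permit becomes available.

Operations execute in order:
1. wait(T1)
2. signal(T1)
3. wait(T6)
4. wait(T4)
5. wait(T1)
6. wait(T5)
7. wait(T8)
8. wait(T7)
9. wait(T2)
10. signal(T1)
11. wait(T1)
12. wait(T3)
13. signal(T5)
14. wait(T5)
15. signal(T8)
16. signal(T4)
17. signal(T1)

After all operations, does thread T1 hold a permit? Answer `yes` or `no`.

Answer: no

Derivation:
Step 1: wait(T1) -> count=3 queue=[] holders={T1}
Step 2: signal(T1) -> count=4 queue=[] holders={none}
Step 3: wait(T6) -> count=3 queue=[] holders={T6}
Step 4: wait(T4) -> count=2 queue=[] holders={T4,T6}
Step 5: wait(T1) -> count=1 queue=[] holders={T1,T4,T6}
Step 6: wait(T5) -> count=0 queue=[] holders={T1,T4,T5,T6}
Step 7: wait(T8) -> count=0 queue=[T8] holders={T1,T4,T5,T6}
Step 8: wait(T7) -> count=0 queue=[T8,T7] holders={T1,T4,T5,T6}
Step 9: wait(T2) -> count=0 queue=[T8,T7,T2] holders={T1,T4,T5,T6}
Step 10: signal(T1) -> count=0 queue=[T7,T2] holders={T4,T5,T6,T8}
Step 11: wait(T1) -> count=0 queue=[T7,T2,T1] holders={T4,T5,T6,T8}
Step 12: wait(T3) -> count=0 queue=[T7,T2,T1,T3] holders={T4,T5,T6,T8}
Step 13: signal(T5) -> count=0 queue=[T2,T1,T3] holders={T4,T6,T7,T8}
Step 14: wait(T5) -> count=0 queue=[T2,T1,T3,T5] holders={T4,T6,T7,T8}
Step 15: signal(T8) -> count=0 queue=[T1,T3,T5] holders={T2,T4,T6,T7}
Step 16: signal(T4) -> count=0 queue=[T3,T5] holders={T1,T2,T6,T7}
Step 17: signal(T1) -> count=0 queue=[T5] holders={T2,T3,T6,T7}
Final holders: {T2,T3,T6,T7} -> T1 not in holders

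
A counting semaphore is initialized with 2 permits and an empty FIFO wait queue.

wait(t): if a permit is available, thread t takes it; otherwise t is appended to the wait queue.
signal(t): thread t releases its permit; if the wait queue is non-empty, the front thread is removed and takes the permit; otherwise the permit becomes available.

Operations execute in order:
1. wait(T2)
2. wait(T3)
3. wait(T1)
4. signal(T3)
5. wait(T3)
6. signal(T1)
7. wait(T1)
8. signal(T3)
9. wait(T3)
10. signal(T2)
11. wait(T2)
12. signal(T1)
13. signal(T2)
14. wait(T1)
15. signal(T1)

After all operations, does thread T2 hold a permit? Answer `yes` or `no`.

Answer: no

Derivation:
Step 1: wait(T2) -> count=1 queue=[] holders={T2}
Step 2: wait(T3) -> count=0 queue=[] holders={T2,T3}
Step 3: wait(T1) -> count=0 queue=[T1] holders={T2,T3}
Step 4: signal(T3) -> count=0 queue=[] holders={T1,T2}
Step 5: wait(T3) -> count=0 queue=[T3] holders={T1,T2}
Step 6: signal(T1) -> count=0 queue=[] holders={T2,T3}
Step 7: wait(T1) -> count=0 queue=[T1] holders={T2,T3}
Step 8: signal(T3) -> count=0 queue=[] holders={T1,T2}
Step 9: wait(T3) -> count=0 queue=[T3] holders={T1,T2}
Step 10: signal(T2) -> count=0 queue=[] holders={T1,T3}
Step 11: wait(T2) -> count=0 queue=[T2] holders={T1,T3}
Step 12: signal(T1) -> count=0 queue=[] holders={T2,T3}
Step 13: signal(T2) -> count=1 queue=[] holders={T3}
Step 14: wait(T1) -> count=0 queue=[] holders={T1,T3}
Step 15: signal(T1) -> count=1 queue=[] holders={T3}
Final holders: {T3} -> T2 not in holders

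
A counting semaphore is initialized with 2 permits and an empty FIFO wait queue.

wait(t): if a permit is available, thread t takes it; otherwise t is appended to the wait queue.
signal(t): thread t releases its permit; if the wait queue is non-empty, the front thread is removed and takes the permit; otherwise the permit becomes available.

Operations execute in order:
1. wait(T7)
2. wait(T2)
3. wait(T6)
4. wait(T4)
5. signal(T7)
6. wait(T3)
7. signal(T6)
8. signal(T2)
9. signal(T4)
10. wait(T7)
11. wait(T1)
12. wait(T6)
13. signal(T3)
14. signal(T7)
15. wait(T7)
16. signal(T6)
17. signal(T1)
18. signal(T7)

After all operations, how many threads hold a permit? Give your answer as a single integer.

Answer: 0

Derivation:
Step 1: wait(T7) -> count=1 queue=[] holders={T7}
Step 2: wait(T2) -> count=0 queue=[] holders={T2,T7}
Step 3: wait(T6) -> count=0 queue=[T6] holders={T2,T7}
Step 4: wait(T4) -> count=0 queue=[T6,T4] holders={T2,T7}
Step 5: signal(T7) -> count=0 queue=[T4] holders={T2,T6}
Step 6: wait(T3) -> count=0 queue=[T4,T3] holders={T2,T6}
Step 7: signal(T6) -> count=0 queue=[T3] holders={T2,T4}
Step 8: signal(T2) -> count=0 queue=[] holders={T3,T4}
Step 9: signal(T4) -> count=1 queue=[] holders={T3}
Step 10: wait(T7) -> count=0 queue=[] holders={T3,T7}
Step 11: wait(T1) -> count=0 queue=[T1] holders={T3,T7}
Step 12: wait(T6) -> count=0 queue=[T1,T6] holders={T3,T7}
Step 13: signal(T3) -> count=0 queue=[T6] holders={T1,T7}
Step 14: signal(T7) -> count=0 queue=[] holders={T1,T6}
Step 15: wait(T7) -> count=0 queue=[T7] holders={T1,T6}
Step 16: signal(T6) -> count=0 queue=[] holders={T1,T7}
Step 17: signal(T1) -> count=1 queue=[] holders={T7}
Step 18: signal(T7) -> count=2 queue=[] holders={none}
Final holders: {none} -> 0 thread(s)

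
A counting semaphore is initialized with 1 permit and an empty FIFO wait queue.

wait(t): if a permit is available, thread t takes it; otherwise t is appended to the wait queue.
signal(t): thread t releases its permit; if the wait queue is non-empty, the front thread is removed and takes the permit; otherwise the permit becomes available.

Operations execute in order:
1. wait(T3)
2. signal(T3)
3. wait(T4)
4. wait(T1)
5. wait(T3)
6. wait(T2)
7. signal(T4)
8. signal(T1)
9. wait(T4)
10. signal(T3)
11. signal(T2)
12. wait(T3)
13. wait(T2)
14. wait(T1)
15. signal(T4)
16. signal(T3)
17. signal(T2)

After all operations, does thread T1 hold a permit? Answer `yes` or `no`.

Step 1: wait(T3) -> count=0 queue=[] holders={T3}
Step 2: signal(T3) -> count=1 queue=[] holders={none}
Step 3: wait(T4) -> count=0 queue=[] holders={T4}
Step 4: wait(T1) -> count=0 queue=[T1] holders={T4}
Step 5: wait(T3) -> count=0 queue=[T1,T3] holders={T4}
Step 6: wait(T2) -> count=0 queue=[T1,T3,T2] holders={T4}
Step 7: signal(T4) -> count=0 queue=[T3,T2] holders={T1}
Step 8: signal(T1) -> count=0 queue=[T2] holders={T3}
Step 9: wait(T4) -> count=0 queue=[T2,T4] holders={T3}
Step 10: signal(T3) -> count=0 queue=[T4] holders={T2}
Step 11: signal(T2) -> count=0 queue=[] holders={T4}
Step 12: wait(T3) -> count=0 queue=[T3] holders={T4}
Step 13: wait(T2) -> count=0 queue=[T3,T2] holders={T4}
Step 14: wait(T1) -> count=0 queue=[T3,T2,T1] holders={T4}
Step 15: signal(T4) -> count=0 queue=[T2,T1] holders={T3}
Step 16: signal(T3) -> count=0 queue=[T1] holders={T2}
Step 17: signal(T2) -> count=0 queue=[] holders={T1}
Final holders: {T1} -> T1 in holders

Answer: yes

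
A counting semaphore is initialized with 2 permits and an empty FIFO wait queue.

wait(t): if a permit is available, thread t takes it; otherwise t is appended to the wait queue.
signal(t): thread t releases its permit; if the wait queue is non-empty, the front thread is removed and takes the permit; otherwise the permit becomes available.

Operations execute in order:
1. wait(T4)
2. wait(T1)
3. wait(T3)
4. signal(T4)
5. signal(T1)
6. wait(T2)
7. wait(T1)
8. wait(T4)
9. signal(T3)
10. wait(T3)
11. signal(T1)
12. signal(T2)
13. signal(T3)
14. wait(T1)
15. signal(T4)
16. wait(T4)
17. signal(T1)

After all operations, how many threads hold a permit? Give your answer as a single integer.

Step 1: wait(T4) -> count=1 queue=[] holders={T4}
Step 2: wait(T1) -> count=0 queue=[] holders={T1,T4}
Step 3: wait(T3) -> count=0 queue=[T3] holders={T1,T4}
Step 4: signal(T4) -> count=0 queue=[] holders={T1,T3}
Step 5: signal(T1) -> count=1 queue=[] holders={T3}
Step 6: wait(T2) -> count=0 queue=[] holders={T2,T3}
Step 7: wait(T1) -> count=0 queue=[T1] holders={T2,T3}
Step 8: wait(T4) -> count=0 queue=[T1,T4] holders={T2,T3}
Step 9: signal(T3) -> count=0 queue=[T4] holders={T1,T2}
Step 10: wait(T3) -> count=0 queue=[T4,T3] holders={T1,T2}
Step 11: signal(T1) -> count=0 queue=[T3] holders={T2,T4}
Step 12: signal(T2) -> count=0 queue=[] holders={T3,T4}
Step 13: signal(T3) -> count=1 queue=[] holders={T4}
Step 14: wait(T1) -> count=0 queue=[] holders={T1,T4}
Step 15: signal(T4) -> count=1 queue=[] holders={T1}
Step 16: wait(T4) -> count=0 queue=[] holders={T1,T4}
Step 17: signal(T1) -> count=1 queue=[] holders={T4}
Final holders: {T4} -> 1 thread(s)

Answer: 1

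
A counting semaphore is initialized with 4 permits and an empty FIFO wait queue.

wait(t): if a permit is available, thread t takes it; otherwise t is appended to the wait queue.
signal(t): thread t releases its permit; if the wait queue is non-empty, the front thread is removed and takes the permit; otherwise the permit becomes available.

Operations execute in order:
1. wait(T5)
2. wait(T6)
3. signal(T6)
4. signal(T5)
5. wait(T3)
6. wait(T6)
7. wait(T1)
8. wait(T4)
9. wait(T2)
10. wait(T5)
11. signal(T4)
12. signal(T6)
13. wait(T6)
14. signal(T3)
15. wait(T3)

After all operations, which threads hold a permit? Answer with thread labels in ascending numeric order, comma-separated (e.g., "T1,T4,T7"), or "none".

Answer: T1,T2,T5,T6

Derivation:
Step 1: wait(T5) -> count=3 queue=[] holders={T5}
Step 2: wait(T6) -> count=2 queue=[] holders={T5,T6}
Step 3: signal(T6) -> count=3 queue=[] holders={T5}
Step 4: signal(T5) -> count=4 queue=[] holders={none}
Step 5: wait(T3) -> count=3 queue=[] holders={T3}
Step 6: wait(T6) -> count=2 queue=[] holders={T3,T6}
Step 7: wait(T1) -> count=1 queue=[] holders={T1,T3,T6}
Step 8: wait(T4) -> count=0 queue=[] holders={T1,T3,T4,T6}
Step 9: wait(T2) -> count=0 queue=[T2] holders={T1,T3,T4,T6}
Step 10: wait(T5) -> count=0 queue=[T2,T5] holders={T1,T3,T4,T6}
Step 11: signal(T4) -> count=0 queue=[T5] holders={T1,T2,T3,T6}
Step 12: signal(T6) -> count=0 queue=[] holders={T1,T2,T3,T5}
Step 13: wait(T6) -> count=0 queue=[T6] holders={T1,T2,T3,T5}
Step 14: signal(T3) -> count=0 queue=[] holders={T1,T2,T5,T6}
Step 15: wait(T3) -> count=0 queue=[T3] holders={T1,T2,T5,T6}
Final holders: T1,T2,T5,T6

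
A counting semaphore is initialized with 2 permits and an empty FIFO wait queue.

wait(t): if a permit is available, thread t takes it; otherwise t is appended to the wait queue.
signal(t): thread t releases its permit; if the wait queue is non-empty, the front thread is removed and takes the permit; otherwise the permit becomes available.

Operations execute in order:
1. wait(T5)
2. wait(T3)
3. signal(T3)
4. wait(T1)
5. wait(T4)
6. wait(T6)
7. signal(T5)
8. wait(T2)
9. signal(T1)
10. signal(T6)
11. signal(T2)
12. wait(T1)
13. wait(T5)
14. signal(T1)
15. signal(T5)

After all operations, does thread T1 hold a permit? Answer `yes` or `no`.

Answer: no

Derivation:
Step 1: wait(T5) -> count=1 queue=[] holders={T5}
Step 2: wait(T3) -> count=0 queue=[] holders={T3,T5}
Step 3: signal(T3) -> count=1 queue=[] holders={T5}
Step 4: wait(T1) -> count=0 queue=[] holders={T1,T5}
Step 5: wait(T4) -> count=0 queue=[T4] holders={T1,T5}
Step 6: wait(T6) -> count=0 queue=[T4,T6] holders={T1,T5}
Step 7: signal(T5) -> count=0 queue=[T6] holders={T1,T4}
Step 8: wait(T2) -> count=0 queue=[T6,T2] holders={T1,T4}
Step 9: signal(T1) -> count=0 queue=[T2] holders={T4,T6}
Step 10: signal(T6) -> count=0 queue=[] holders={T2,T4}
Step 11: signal(T2) -> count=1 queue=[] holders={T4}
Step 12: wait(T1) -> count=0 queue=[] holders={T1,T4}
Step 13: wait(T5) -> count=0 queue=[T5] holders={T1,T4}
Step 14: signal(T1) -> count=0 queue=[] holders={T4,T5}
Step 15: signal(T5) -> count=1 queue=[] holders={T4}
Final holders: {T4} -> T1 not in holders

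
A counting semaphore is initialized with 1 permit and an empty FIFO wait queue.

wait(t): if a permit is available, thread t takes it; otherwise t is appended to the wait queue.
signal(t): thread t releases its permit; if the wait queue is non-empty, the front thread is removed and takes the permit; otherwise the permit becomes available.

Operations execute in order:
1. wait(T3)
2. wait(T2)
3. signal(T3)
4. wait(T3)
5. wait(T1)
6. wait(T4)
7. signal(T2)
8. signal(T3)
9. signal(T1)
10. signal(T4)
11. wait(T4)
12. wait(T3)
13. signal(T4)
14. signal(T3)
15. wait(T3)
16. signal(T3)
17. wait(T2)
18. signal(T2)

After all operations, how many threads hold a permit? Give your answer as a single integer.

Answer: 0

Derivation:
Step 1: wait(T3) -> count=0 queue=[] holders={T3}
Step 2: wait(T2) -> count=0 queue=[T2] holders={T3}
Step 3: signal(T3) -> count=0 queue=[] holders={T2}
Step 4: wait(T3) -> count=0 queue=[T3] holders={T2}
Step 5: wait(T1) -> count=0 queue=[T3,T1] holders={T2}
Step 6: wait(T4) -> count=0 queue=[T3,T1,T4] holders={T2}
Step 7: signal(T2) -> count=0 queue=[T1,T4] holders={T3}
Step 8: signal(T3) -> count=0 queue=[T4] holders={T1}
Step 9: signal(T1) -> count=0 queue=[] holders={T4}
Step 10: signal(T4) -> count=1 queue=[] holders={none}
Step 11: wait(T4) -> count=0 queue=[] holders={T4}
Step 12: wait(T3) -> count=0 queue=[T3] holders={T4}
Step 13: signal(T4) -> count=0 queue=[] holders={T3}
Step 14: signal(T3) -> count=1 queue=[] holders={none}
Step 15: wait(T3) -> count=0 queue=[] holders={T3}
Step 16: signal(T3) -> count=1 queue=[] holders={none}
Step 17: wait(T2) -> count=0 queue=[] holders={T2}
Step 18: signal(T2) -> count=1 queue=[] holders={none}
Final holders: {none} -> 0 thread(s)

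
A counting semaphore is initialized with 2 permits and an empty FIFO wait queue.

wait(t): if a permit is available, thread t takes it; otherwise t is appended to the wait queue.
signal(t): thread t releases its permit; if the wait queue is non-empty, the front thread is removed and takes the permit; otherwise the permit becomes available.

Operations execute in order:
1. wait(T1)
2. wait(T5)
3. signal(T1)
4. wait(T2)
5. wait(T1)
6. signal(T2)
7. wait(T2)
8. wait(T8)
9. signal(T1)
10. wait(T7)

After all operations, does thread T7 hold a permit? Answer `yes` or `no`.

Answer: no

Derivation:
Step 1: wait(T1) -> count=1 queue=[] holders={T1}
Step 2: wait(T5) -> count=0 queue=[] holders={T1,T5}
Step 3: signal(T1) -> count=1 queue=[] holders={T5}
Step 4: wait(T2) -> count=0 queue=[] holders={T2,T5}
Step 5: wait(T1) -> count=0 queue=[T1] holders={T2,T5}
Step 6: signal(T2) -> count=0 queue=[] holders={T1,T5}
Step 7: wait(T2) -> count=0 queue=[T2] holders={T1,T5}
Step 8: wait(T8) -> count=0 queue=[T2,T8] holders={T1,T5}
Step 9: signal(T1) -> count=0 queue=[T8] holders={T2,T5}
Step 10: wait(T7) -> count=0 queue=[T8,T7] holders={T2,T5}
Final holders: {T2,T5} -> T7 not in holders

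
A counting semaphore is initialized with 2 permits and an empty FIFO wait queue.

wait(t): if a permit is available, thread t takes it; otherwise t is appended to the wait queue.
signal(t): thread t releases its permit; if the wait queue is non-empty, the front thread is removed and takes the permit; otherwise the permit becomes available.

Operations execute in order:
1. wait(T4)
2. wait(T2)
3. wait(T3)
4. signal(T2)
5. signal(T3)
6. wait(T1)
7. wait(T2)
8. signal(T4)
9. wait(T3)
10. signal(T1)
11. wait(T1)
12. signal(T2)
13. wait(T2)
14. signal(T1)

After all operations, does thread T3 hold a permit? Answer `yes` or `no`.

Step 1: wait(T4) -> count=1 queue=[] holders={T4}
Step 2: wait(T2) -> count=0 queue=[] holders={T2,T4}
Step 3: wait(T3) -> count=0 queue=[T3] holders={T2,T4}
Step 4: signal(T2) -> count=0 queue=[] holders={T3,T4}
Step 5: signal(T3) -> count=1 queue=[] holders={T4}
Step 6: wait(T1) -> count=0 queue=[] holders={T1,T4}
Step 7: wait(T2) -> count=0 queue=[T2] holders={T1,T4}
Step 8: signal(T4) -> count=0 queue=[] holders={T1,T2}
Step 9: wait(T3) -> count=0 queue=[T3] holders={T1,T2}
Step 10: signal(T1) -> count=0 queue=[] holders={T2,T3}
Step 11: wait(T1) -> count=0 queue=[T1] holders={T2,T3}
Step 12: signal(T2) -> count=0 queue=[] holders={T1,T3}
Step 13: wait(T2) -> count=0 queue=[T2] holders={T1,T3}
Step 14: signal(T1) -> count=0 queue=[] holders={T2,T3}
Final holders: {T2,T3} -> T3 in holders

Answer: yes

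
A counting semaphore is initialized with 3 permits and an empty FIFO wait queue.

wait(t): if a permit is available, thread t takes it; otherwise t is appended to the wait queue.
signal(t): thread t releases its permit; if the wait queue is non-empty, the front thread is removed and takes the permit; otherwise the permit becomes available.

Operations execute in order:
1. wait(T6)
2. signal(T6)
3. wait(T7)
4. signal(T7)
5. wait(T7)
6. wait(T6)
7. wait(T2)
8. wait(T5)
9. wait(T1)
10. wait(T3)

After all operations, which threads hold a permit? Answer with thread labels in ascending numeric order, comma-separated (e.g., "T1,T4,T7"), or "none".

Answer: T2,T6,T7

Derivation:
Step 1: wait(T6) -> count=2 queue=[] holders={T6}
Step 2: signal(T6) -> count=3 queue=[] holders={none}
Step 3: wait(T7) -> count=2 queue=[] holders={T7}
Step 4: signal(T7) -> count=3 queue=[] holders={none}
Step 5: wait(T7) -> count=2 queue=[] holders={T7}
Step 6: wait(T6) -> count=1 queue=[] holders={T6,T7}
Step 7: wait(T2) -> count=0 queue=[] holders={T2,T6,T7}
Step 8: wait(T5) -> count=0 queue=[T5] holders={T2,T6,T7}
Step 9: wait(T1) -> count=0 queue=[T5,T1] holders={T2,T6,T7}
Step 10: wait(T3) -> count=0 queue=[T5,T1,T3] holders={T2,T6,T7}
Final holders: T2,T6,T7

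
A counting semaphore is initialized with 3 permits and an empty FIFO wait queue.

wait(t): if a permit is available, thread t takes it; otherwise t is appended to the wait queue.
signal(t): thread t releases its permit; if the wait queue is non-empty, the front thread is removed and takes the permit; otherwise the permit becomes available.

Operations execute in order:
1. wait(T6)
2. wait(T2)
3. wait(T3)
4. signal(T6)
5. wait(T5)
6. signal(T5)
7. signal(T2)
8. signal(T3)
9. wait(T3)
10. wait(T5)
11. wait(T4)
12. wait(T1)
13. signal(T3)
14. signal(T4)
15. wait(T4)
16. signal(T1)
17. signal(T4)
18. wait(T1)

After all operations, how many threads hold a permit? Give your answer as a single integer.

Answer: 2

Derivation:
Step 1: wait(T6) -> count=2 queue=[] holders={T6}
Step 2: wait(T2) -> count=1 queue=[] holders={T2,T6}
Step 3: wait(T3) -> count=0 queue=[] holders={T2,T3,T6}
Step 4: signal(T6) -> count=1 queue=[] holders={T2,T3}
Step 5: wait(T5) -> count=0 queue=[] holders={T2,T3,T5}
Step 6: signal(T5) -> count=1 queue=[] holders={T2,T3}
Step 7: signal(T2) -> count=2 queue=[] holders={T3}
Step 8: signal(T3) -> count=3 queue=[] holders={none}
Step 9: wait(T3) -> count=2 queue=[] holders={T3}
Step 10: wait(T5) -> count=1 queue=[] holders={T3,T5}
Step 11: wait(T4) -> count=0 queue=[] holders={T3,T4,T5}
Step 12: wait(T1) -> count=0 queue=[T1] holders={T3,T4,T5}
Step 13: signal(T3) -> count=0 queue=[] holders={T1,T4,T5}
Step 14: signal(T4) -> count=1 queue=[] holders={T1,T5}
Step 15: wait(T4) -> count=0 queue=[] holders={T1,T4,T5}
Step 16: signal(T1) -> count=1 queue=[] holders={T4,T5}
Step 17: signal(T4) -> count=2 queue=[] holders={T5}
Step 18: wait(T1) -> count=1 queue=[] holders={T1,T5}
Final holders: {T1,T5} -> 2 thread(s)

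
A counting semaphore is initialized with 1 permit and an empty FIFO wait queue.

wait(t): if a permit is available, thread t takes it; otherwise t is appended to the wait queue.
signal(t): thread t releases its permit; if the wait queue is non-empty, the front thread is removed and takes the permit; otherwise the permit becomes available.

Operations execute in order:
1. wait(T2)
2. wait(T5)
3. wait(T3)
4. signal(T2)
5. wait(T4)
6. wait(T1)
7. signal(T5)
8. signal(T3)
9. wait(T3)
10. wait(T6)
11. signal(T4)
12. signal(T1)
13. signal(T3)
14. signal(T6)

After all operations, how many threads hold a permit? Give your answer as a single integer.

Answer: 0

Derivation:
Step 1: wait(T2) -> count=0 queue=[] holders={T2}
Step 2: wait(T5) -> count=0 queue=[T5] holders={T2}
Step 3: wait(T3) -> count=0 queue=[T5,T3] holders={T2}
Step 4: signal(T2) -> count=0 queue=[T3] holders={T5}
Step 5: wait(T4) -> count=0 queue=[T3,T4] holders={T5}
Step 6: wait(T1) -> count=0 queue=[T3,T4,T1] holders={T5}
Step 7: signal(T5) -> count=0 queue=[T4,T1] holders={T3}
Step 8: signal(T3) -> count=0 queue=[T1] holders={T4}
Step 9: wait(T3) -> count=0 queue=[T1,T3] holders={T4}
Step 10: wait(T6) -> count=0 queue=[T1,T3,T6] holders={T4}
Step 11: signal(T4) -> count=0 queue=[T3,T6] holders={T1}
Step 12: signal(T1) -> count=0 queue=[T6] holders={T3}
Step 13: signal(T3) -> count=0 queue=[] holders={T6}
Step 14: signal(T6) -> count=1 queue=[] holders={none}
Final holders: {none} -> 0 thread(s)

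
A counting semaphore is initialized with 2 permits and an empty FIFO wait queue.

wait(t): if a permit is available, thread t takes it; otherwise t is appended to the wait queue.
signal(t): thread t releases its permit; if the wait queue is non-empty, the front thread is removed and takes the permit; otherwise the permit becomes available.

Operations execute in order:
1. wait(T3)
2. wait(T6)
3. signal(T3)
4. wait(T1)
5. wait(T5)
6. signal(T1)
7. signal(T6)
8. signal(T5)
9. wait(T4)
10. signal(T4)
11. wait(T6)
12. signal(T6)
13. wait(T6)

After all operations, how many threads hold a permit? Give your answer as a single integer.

Step 1: wait(T3) -> count=1 queue=[] holders={T3}
Step 2: wait(T6) -> count=0 queue=[] holders={T3,T6}
Step 3: signal(T3) -> count=1 queue=[] holders={T6}
Step 4: wait(T1) -> count=0 queue=[] holders={T1,T6}
Step 5: wait(T5) -> count=0 queue=[T5] holders={T1,T6}
Step 6: signal(T1) -> count=0 queue=[] holders={T5,T6}
Step 7: signal(T6) -> count=1 queue=[] holders={T5}
Step 8: signal(T5) -> count=2 queue=[] holders={none}
Step 9: wait(T4) -> count=1 queue=[] holders={T4}
Step 10: signal(T4) -> count=2 queue=[] holders={none}
Step 11: wait(T6) -> count=1 queue=[] holders={T6}
Step 12: signal(T6) -> count=2 queue=[] holders={none}
Step 13: wait(T6) -> count=1 queue=[] holders={T6}
Final holders: {T6} -> 1 thread(s)

Answer: 1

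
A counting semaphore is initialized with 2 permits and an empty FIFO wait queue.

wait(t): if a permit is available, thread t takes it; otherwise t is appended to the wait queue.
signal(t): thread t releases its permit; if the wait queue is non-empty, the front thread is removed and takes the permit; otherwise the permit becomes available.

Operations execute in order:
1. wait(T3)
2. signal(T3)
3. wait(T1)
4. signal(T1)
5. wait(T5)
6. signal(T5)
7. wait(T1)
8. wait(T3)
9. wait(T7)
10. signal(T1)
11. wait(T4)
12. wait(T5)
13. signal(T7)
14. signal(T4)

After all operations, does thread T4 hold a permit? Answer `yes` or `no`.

Step 1: wait(T3) -> count=1 queue=[] holders={T3}
Step 2: signal(T3) -> count=2 queue=[] holders={none}
Step 3: wait(T1) -> count=1 queue=[] holders={T1}
Step 4: signal(T1) -> count=2 queue=[] holders={none}
Step 5: wait(T5) -> count=1 queue=[] holders={T5}
Step 6: signal(T5) -> count=2 queue=[] holders={none}
Step 7: wait(T1) -> count=1 queue=[] holders={T1}
Step 8: wait(T3) -> count=0 queue=[] holders={T1,T3}
Step 9: wait(T7) -> count=0 queue=[T7] holders={T1,T3}
Step 10: signal(T1) -> count=0 queue=[] holders={T3,T7}
Step 11: wait(T4) -> count=0 queue=[T4] holders={T3,T7}
Step 12: wait(T5) -> count=0 queue=[T4,T5] holders={T3,T7}
Step 13: signal(T7) -> count=0 queue=[T5] holders={T3,T4}
Step 14: signal(T4) -> count=0 queue=[] holders={T3,T5}
Final holders: {T3,T5} -> T4 not in holders

Answer: no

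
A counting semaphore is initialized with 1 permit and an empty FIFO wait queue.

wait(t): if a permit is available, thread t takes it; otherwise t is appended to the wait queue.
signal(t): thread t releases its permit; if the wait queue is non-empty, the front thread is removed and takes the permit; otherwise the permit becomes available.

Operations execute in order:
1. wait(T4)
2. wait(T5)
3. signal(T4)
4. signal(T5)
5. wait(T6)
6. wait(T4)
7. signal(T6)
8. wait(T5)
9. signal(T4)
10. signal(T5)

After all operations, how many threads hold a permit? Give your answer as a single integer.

Step 1: wait(T4) -> count=0 queue=[] holders={T4}
Step 2: wait(T5) -> count=0 queue=[T5] holders={T4}
Step 3: signal(T4) -> count=0 queue=[] holders={T5}
Step 4: signal(T5) -> count=1 queue=[] holders={none}
Step 5: wait(T6) -> count=0 queue=[] holders={T6}
Step 6: wait(T4) -> count=0 queue=[T4] holders={T6}
Step 7: signal(T6) -> count=0 queue=[] holders={T4}
Step 8: wait(T5) -> count=0 queue=[T5] holders={T4}
Step 9: signal(T4) -> count=0 queue=[] holders={T5}
Step 10: signal(T5) -> count=1 queue=[] holders={none}
Final holders: {none} -> 0 thread(s)

Answer: 0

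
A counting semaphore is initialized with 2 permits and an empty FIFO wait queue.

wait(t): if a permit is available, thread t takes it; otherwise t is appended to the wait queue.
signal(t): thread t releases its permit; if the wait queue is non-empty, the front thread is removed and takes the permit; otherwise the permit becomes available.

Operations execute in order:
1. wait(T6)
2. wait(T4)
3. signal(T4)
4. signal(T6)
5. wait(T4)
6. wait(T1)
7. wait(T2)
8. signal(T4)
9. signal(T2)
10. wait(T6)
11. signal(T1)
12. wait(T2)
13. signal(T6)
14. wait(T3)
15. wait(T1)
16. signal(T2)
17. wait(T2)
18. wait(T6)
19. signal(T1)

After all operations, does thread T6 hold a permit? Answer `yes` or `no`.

Step 1: wait(T6) -> count=1 queue=[] holders={T6}
Step 2: wait(T4) -> count=0 queue=[] holders={T4,T6}
Step 3: signal(T4) -> count=1 queue=[] holders={T6}
Step 4: signal(T6) -> count=2 queue=[] holders={none}
Step 5: wait(T4) -> count=1 queue=[] holders={T4}
Step 6: wait(T1) -> count=0 queue=[] holders={T1,T4}
Step 7: wait(T2) -> count=0 queue=[T2] holders={T1,T4}
Step 8: signal(T4) -> count=0 queue=[] holders={T1,T2}
Step 9: signal(T2) -> count=1 queue=[] holders={T1}
Step 10: wait(T6) -> count=0 queue=[] holders={T1,T6}
Step 11: signal(T1) -> count=1 queue=[] holders={T6}
Step 12: wait(T2) -> count=0 queue=[] holders={T2,T6}
Step 13: signal(T6) -> count=1 queue=[] holders={T2}
Step 14: wait(T3) -> count=0 queue=[] holders={T2,T3}
Step 15: wait(T1) -> count=0 queue=[T1] holders={T2,T3}
Step 16: signal(T2) -> count=0 queue=[] holders={T1,T3}
Step 17: wait(T2) -> count=0 queue=[T2] holders={T1,T3}
Step 18: wait(T6) -> count=0 queue=[T2,T6] holders={T1,T3}
Step 19: signal(T1) -> count=0 queue=[T6] holders={T2,T3}
Final holders: {T2,T3} -> T6 not in holders

Answer: no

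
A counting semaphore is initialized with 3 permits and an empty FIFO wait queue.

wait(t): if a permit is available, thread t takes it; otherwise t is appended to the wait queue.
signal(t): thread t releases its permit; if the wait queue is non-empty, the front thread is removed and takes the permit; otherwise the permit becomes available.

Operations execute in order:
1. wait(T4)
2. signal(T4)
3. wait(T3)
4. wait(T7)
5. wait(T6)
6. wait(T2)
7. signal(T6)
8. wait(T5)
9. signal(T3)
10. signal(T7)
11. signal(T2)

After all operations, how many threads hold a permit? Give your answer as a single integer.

Step 1: wait(T4) -> count=2 queue=[] holders={T4}
Step 2: signal(T4) -> count=3 queue=[] holders={none}
Step 3: wait(T3) -> count=2 queue=[] holders={T3}
Step 4: wait(T7) -> count=1 queue=[] holders={T3,T7}
Step 5: wait(T6) -> count=0 queue=[] holders={T3,T6,T7}
Step 6: wait(T2) -> count=0 queue=[T2] holders={T3,T6,T7}
Step 7: signal(T6) -> count=0 queue=[] holders={T2,T3,T7}
Step 8: wait(T5) -> count=0 queue=[T5] holders={T2,T3,T7}
Step 9: signal(T3) -> count=0 queue=[] holders={T2,T5,T7}
Step 10: signal(T7) -> count=1 queue=[] holders={T2,T5}
Step 11: signal(T2) -> count=2 queue=[] holders={T5}
Final holders: {T5} -> 1 thread(s)

Answer: 1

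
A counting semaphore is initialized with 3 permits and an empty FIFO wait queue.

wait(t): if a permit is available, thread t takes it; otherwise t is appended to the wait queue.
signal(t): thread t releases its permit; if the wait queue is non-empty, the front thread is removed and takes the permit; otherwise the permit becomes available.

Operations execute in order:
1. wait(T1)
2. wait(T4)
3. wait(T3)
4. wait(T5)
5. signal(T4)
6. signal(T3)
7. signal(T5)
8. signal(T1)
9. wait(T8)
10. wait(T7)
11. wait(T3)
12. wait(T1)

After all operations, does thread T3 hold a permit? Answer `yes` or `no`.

Answer: yes

Derivation:
Step 1: wait(T1) -> count=2 queue=[] holders={T1}
Step 2: wait(T4) -> count=1 queue=[] holders={T1,T4}
Step 3: wait(T3) -> count=0 queue=[] holders={T1,T3,T4}
Step 4: wait(T5) -> count=0 queue=[T5] holders={T1,T3,T4}
Step 5: signal(T4) -> count=0 queue=[] holders={T1,T3,T5}
Step 6: signal(T3) -> count=1 queue=[] holders={T1,T5}
Step 7: signal(T5) -> count=2 queue=[] holders={T1}
Step 8: signal(T1) -> count=3 queue=[] holders={none}
Step 9: wait(T8) -> count=2 queue=[] holders={T8}
Step 10: wait(T7) -> count=1 queue=[] holders={T7,T8}
Step 11: wait(T3) -> count=0 queue=[] holders={T3,T7,T8}
Step 12: wait(T1) -> count=0 queue=[T1] holders={T3,T7,T8}
Final holders: {T3,T7,T8} -> T3 in holders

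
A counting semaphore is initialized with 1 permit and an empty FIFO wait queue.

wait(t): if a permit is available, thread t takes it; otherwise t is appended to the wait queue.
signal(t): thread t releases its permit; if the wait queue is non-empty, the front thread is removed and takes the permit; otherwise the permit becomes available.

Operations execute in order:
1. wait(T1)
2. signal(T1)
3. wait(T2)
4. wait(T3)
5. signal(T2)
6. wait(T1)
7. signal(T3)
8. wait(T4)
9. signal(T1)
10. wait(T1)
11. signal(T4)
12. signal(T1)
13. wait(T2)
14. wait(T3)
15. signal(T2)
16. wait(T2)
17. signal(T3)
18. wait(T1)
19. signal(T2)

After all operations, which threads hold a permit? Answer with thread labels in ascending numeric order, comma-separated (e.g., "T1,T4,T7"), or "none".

Answer: T1

Derivation:
Step 1: wait(T1) -> count=0 queue=[] holders={T1}
Step 2: signal(T1) -> count=1 queue=[] holders={none}
Step 3: wait(T2) -> count=0 queue=[] holders={T2}
Step 4: wait(T3) -> count=0 queue=[T3] holders={T2}
Step 5: signal(T2) -> count=0 queue=[] holders={T3}
Step 6: wait(T1) -> count=0 queue=[T1] holders={T3}
Step 7: signal(T3) -> count=0 queue=[] holders={T1}
Step 8: wait(T4) -> count=0 queue=[T4] holders={T1}
Step 9: signal(T1) -> count=0 queue=[] holders={T4}
Step 10: wait(T1) -> count=0 queue=[T1] holders={T4}
Step 11: signal(T4) -> count=0 queue=[] holders={T1}
Step 12: signal(T1) -> count=1 queue=[] holders={none}
Step 13: wait(T2) -> count=0 queue=[] holders={T2}
Step 14: wait(T3) -> count=0 queue=[T3] holders={T2}
Step 15: signal(T2) -> count=0 queue=[] holders={T3}
Step 16: wait(T2) -> count=0 queue=[T2] holders={T3}
Step 17: signal(T3) -> count=0 queue=[] holders={T2}
Step 18: wait(T1) -> count=0 queue=[T1] holders={T2}
Step 19: signal(T2) -> count=0 queue=[] holders={T1}
Final holders: T1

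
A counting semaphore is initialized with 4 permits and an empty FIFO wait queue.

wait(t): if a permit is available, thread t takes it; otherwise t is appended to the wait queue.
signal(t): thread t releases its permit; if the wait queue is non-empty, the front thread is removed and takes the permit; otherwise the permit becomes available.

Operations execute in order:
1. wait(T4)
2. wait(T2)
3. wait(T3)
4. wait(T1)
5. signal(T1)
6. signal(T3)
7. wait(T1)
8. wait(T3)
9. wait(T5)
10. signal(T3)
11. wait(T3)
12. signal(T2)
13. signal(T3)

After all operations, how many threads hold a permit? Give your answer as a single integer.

Answer: 3

Derivation:
Step 1: wait(T4) -> count=3 queue=[] holders={T4}
Step 2: wait(T2) -> count=2 queue=[] holders={T2,T4}
Step 3: wait(T3) -> count=1 queue=[] holders={T2,T3,T4}
Step 4: wait(T1) -> count=0 queue=[] holders={T1,T2,T3,T4}
Step 5: signal(T1) -> count=1 queue=[] holders={T2,T3,T4}
Step 6: signal(T3) -> count=2 queue=[] holders={T2,T4}
Step 7: wait(T1) -> count=1 queue=[] holders={T1,T2,T4}
Step 8: wait(T3) -> count=0 queue=[] holders={T1,T2,T3,T4}
Step 9: wait(T5) -> count=0 queue=[T5] holders={T1,T2,T3,T4}
Step 10: signal(T3) -> count=0 queue=[] holders={T1,T2,T4,T5}
Step 11: wait(T3) -> count=0 queue=[T3] holders={T1,T2,T4,T5}
Step 12: signal(T2) -> count=0 queue=[] holders={T1,T3,T4,T5}
Step 13: signal(T3) -> count=1 queue=[] holders={T1,T4,T5}
Final holders: {T1,T4,T5} -> 3 thread(s)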